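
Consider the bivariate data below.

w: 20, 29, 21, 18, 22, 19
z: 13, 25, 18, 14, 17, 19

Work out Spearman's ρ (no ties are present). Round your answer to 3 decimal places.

0.486

Rank w: 3, 6, 4, 1, 5, 2
Rank z: 1, 6, 4, 2, 3, 5
d = rank(w) − rank(z): 2, 0, 0, -1, 2, -3; Σd² = 18
ρ = 1 − 6Σd² / [n(n²−1)] = 1 − 6×18 / (6×35) = 1 − 108/210 ≈ 0.486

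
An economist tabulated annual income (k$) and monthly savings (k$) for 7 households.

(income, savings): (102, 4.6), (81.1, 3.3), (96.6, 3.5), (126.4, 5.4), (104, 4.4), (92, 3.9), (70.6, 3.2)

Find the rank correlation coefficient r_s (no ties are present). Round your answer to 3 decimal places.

0.929

Rank income: 5, 2, 4, 7, 6, 3, 1
Rank savings: 6, 2, 3, 7, 5, 4, 1
d = rank(income) − rank(savings): -1, 0, 1, 0, 1, -1, 0; Σd² = 4
ρ = 1 − 6Σd² / [n(n²−1)] = 1 − 6×4 / (7×48) = 1 − 24/336 ≈ 0.929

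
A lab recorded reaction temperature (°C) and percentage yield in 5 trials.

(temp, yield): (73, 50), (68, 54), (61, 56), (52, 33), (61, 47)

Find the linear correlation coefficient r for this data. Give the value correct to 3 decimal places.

n = 5, Σx = 315, Σy = 240, Σx² = 20099, Σy² = 11850, Σxy = 15321
nΣxy − ΣxΣy = 76605 − 75600 = 1005
nΣx² − (Σx)² = 100495 − 99225 = 1270; nΣy² − (Σy)² = 59250 − 57600 = 1650
r = 1005 / √(1270 × 1650) = 1005 / 1447.5842 ≈ 0.694

0.694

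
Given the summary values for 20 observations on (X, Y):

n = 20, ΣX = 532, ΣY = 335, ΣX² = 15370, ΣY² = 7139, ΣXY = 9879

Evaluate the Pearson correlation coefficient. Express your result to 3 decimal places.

0.709

r = (nΣXY − ΣXΣY) / √[(nΣX² − (ΣX)²)(nΣY² − (ΣY)²)]
Numerator: 20×9879 − 532×335 = 19360
Denominator: √[(307400 − 283024)(142780 − 112225)] = √[24376 × 30555] = 27291.1832
r = 19360 / 27291.1832 ≈ 0.709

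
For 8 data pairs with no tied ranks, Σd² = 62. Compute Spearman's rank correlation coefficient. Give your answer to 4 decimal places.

ρ = 1 − 6Σd² / [n(n²−1)] = 1 − 6×62 / (8×63)
  = 1 − 372/504 = 1 − 0.73810 ≈ 0.2619

0.2619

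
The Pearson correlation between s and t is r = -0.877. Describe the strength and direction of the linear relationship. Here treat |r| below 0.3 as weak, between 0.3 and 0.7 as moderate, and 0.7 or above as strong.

strong negative

r = -0.877 < 0 so the relationship is negative.
|r| = 0.877, which falls in the strong range.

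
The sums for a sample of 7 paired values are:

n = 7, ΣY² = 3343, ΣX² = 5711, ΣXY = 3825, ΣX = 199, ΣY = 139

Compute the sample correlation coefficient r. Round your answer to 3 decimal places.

-0.715

r = (nΣXY − ΣXΣY) / √[(nΣX² − (ΣX)²)(nΣY² − (ΣY)²)]
Numerator: 7×3825 − 199×139 = -886
Denominator: √[(39977 − 39601)(23401 − 19321)] = √[376 × 4080] = 1238.5798
r = -886 / 1238.5798 ≈ -0.715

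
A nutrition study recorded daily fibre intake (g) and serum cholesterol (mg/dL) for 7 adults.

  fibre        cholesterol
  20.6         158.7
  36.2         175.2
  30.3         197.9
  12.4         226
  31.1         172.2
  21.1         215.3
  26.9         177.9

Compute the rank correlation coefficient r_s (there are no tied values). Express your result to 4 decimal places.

Rank fibre: 2, 7, 5, 1, 6, 3, 4
Rank cholesterol: 1, 3, 5, 7, 2, 6, 4
d = rank(fibre) − rank(cholesterol): 1, 4, 0, -6, 4, -3, 0; Σd² = 78
ρ = 1 − 6Σd² / [n(n²−1)] = 1 − 6×78 / (7×48) = 1 − 468/336 ≈ -0.3929

-0.3929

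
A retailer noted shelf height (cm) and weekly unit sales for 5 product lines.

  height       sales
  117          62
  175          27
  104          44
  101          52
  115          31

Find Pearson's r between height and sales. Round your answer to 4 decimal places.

-0.6082

n = 5, Σx = 612, Σy = 216, Σx² = 78556, Σy² = 10174, Σxy = 25372
nΣxy − ΣxΣy = 126860 − 132192 = -5332
nΣx² − (Σx)² = 392780 − 374544 = 18236; nΣy² − (Σy)² = 50870 − 46656 = 4214
r = -5332 / √(18236 × 4214) = -5332 / 8766.2138 ≈ -0.6082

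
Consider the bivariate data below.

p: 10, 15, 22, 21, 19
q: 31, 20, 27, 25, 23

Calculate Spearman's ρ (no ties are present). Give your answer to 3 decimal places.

0.000

Rank p: 1, 2, 5, 4, 3
Rank q: 5, 1, 4, 3, 2
d = rank(p) − rank(q): -4, 1, 1, 1, 1; Σd² = 20
ρ = 1 − 6Σd² / [n(n²−1)] = 1 − 6×20 / (5×24) = 1 − 120/120 ≈ 0.000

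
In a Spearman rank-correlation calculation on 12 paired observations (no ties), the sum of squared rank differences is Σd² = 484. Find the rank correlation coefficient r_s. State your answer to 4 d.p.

-0.6923

ρ = 1 − 6Σd² / [n(n²−1)] = 1 − 6×484 / (12×143)
  = 1 − 2904/1716 = 1 − 1.69231 ≈ -0.6923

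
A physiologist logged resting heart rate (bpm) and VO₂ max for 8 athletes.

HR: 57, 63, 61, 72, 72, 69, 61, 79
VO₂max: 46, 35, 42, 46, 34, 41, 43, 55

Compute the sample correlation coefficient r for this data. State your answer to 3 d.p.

n = 8, Σx = 534, Σy = 342, Σx² = 36030, Σy² = 14932, Σxy = 22946
nΣxy − ΣxΣy = 183568 − 182628 = 940
nΣx² − (Σx)² = 288240 − 285156 = 3084; nΣy² − (Σy)² = 119456 − 116964 = 2492
r = 940 / √(3084 × 2492) = 940 / 2772.2424 ≈ 0.339

0.339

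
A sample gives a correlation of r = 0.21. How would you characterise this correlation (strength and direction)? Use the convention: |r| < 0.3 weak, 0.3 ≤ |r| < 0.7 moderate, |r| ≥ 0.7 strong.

r = 0.21 > 0 so the relationship is positive.
|r| = 0.21, which falls in the weak range.

weak positive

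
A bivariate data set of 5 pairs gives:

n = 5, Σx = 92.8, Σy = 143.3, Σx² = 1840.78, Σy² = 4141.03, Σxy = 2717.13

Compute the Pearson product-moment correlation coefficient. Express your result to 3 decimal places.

r = (nΣxy − ΣxΣy) / √[(nΣx² − (Σx)²)(nΣy² − (Σy)²)]
Numerator: 5×2717.13 − 92.8×143.3 = 287.41
Denominator: √[(9203.9 − 8611.84)(20705.15 − 20534.89)] = √[592.06 × 170.26] = 317.4967
r = 287.41 / 317.4967 ≈ 0.905

0.905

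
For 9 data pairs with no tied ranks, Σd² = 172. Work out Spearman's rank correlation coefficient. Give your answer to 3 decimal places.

ρ = 1 − 6Σd² / [n(n²−1)] = 1 − 6×172 / (9×80)
  = 1 − 1032/720 = 1 − 1.4333 ≈ -0.433

-0.433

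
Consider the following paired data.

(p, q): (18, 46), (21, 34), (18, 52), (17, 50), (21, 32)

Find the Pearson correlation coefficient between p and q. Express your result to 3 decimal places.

n = 5, Σp = 95, Σq = 214, Σp² = 1819, Σq² = 9500, Σpq = 4000
nΣpq − ΣpΣq = 20000 − 20330 = -330
nΣp² − (Σp)² = 9095 − 9025 = 70; nΣq² − (Σq)² = 47500 − 45796 = 1704
r = -330 / √(70 × 1704) = -330 / 345.3694 ≈ -0.955

-0.955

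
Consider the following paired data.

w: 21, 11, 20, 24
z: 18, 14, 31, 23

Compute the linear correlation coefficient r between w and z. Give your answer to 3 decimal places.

n = 4, Σw = 76, Σz = 86, Σw² = 1538, Σz² = 2010, Σwz = 1704
nΣwz − ΣwΣz = 6816 − 6536 = 280
nΣw² − (Σw)² = 6152 − 5776 = 376; nΣz² − (Σz)² = 8040 − 7396 = 644
r = 280 / √(376 × 644) = 280 / 492.0813 ≈ 0.569

0.569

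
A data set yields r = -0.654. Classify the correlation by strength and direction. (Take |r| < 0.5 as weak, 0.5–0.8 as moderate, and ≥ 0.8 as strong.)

moderate negative

r = -0.654 < 0 so the relationship is negative.
|r| = 0.654, which falls in the moderate range.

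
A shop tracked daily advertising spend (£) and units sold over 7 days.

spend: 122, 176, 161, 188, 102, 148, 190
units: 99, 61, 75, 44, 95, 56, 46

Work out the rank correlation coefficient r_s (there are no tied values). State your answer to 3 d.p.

-0.821

Rank spend: 2, 5, 4, 6, 1, 3, 7
Rank units: 7, 4, 5, 1, 6, 3, 2
d = rank(spend) − rank(units): -5, 1, -1, 5, -5, 0, 5; Σd² = 102
ρ = 1 − 6Σd² / [n(n²−1)] = 1 − 6×102 / (7×48) = 1 − 612/336 ≈ -0.821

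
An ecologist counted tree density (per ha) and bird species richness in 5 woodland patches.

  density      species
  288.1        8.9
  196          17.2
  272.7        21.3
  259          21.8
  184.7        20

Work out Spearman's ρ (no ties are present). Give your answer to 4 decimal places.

-0.2000

Rank density: 5, 2, 4, 3, 1
Rank species: 1, 2, 4, 5, 3
d = rank(density) − rank(species): 4, 0, 0, -2, -2; Σd² = 24
ρ = 1 − 6Σd² / [n(n²−1)] = 1 − 6×24 / (5×24) = 1 − 144/120 ≈ -0.2000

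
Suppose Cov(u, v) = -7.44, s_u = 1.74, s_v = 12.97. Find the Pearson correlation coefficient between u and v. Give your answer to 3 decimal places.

-0.330

r = Cov(u,v) / (s_u · s_v) = -7.44 / (1.74 × 12.97)
  = -7.44 / 22.5678 ≈ -0.330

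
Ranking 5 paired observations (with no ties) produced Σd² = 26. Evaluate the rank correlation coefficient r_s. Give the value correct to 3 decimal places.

-0.300

ρ = 1 − 6Σd² / [n(n²−1)] = 1 − 6×26 / (5×24)
  = 1 − 156/120 = 1 − 1.3000 ≈ -0.300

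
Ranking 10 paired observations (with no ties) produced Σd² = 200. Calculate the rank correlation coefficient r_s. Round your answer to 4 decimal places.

ρ = 1 − 6Σd² / [n(n²−1)] = 1 − 6×200 / (10×99)
  = 1 − 1200/990 = 1 − 1.21212 ≈ -0.2121

-0.2121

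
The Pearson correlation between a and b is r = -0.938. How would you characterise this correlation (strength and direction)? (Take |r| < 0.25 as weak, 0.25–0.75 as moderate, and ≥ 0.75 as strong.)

r = -0.938 < 0 so the relationship is negative.
|r| = 0.938, which falls in the strong range.

strong negative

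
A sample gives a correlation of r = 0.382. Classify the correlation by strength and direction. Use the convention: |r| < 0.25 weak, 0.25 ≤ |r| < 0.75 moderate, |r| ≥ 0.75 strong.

r = 0.382 > 0 so the relationship is positive.
|r| = 0.382, which falls in the moderate range.

moderate positive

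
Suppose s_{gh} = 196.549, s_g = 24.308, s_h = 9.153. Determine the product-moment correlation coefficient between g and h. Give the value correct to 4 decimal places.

0.8834

r = Cov(g,h) / (s_g · s_h) = 196.549 / (24.308 × 9.153)
  = 196.549 / 222.4911 ≈ 0.8834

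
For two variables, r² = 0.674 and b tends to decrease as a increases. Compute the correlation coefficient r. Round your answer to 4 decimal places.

-0.8210

|r| = √0.674 = 0.8210
The association is negative, so r = −0.8210.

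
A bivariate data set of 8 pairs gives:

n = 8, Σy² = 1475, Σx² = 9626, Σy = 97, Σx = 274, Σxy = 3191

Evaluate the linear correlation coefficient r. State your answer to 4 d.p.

r = (nΣxy − ΣxΣy) / √[(nΣx² − (Σx)²)(nΣy² − (Σy)²)]
Numerator: 8×3191 − 274×97 = -1050
Denominator: √[(77008 − 75076)(11800 − 9409)] = √[1932 × 2391] = 2149.2817
r = -1050 / 2149.2817 ≈ -0.4885

-0.4885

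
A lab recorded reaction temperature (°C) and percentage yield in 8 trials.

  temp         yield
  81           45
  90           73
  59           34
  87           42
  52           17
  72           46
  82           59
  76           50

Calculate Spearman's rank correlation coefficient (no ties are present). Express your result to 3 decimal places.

Rank temp: 5, 8, 2, 7, 1, 3, 6, 4
Rank yield: 4, 8, 2, 3, 1, 5, 7, 6
d = rank(temp) − rank(yield): 1, 0, 0, 4, 0, -2, -1, -2; Σd² = 26
ρ = 1 − 6Σd² / [n(n²−1)] = 1 − 6×26 / (8×63) = 1 − 156/504 ≈ 0.690

0.690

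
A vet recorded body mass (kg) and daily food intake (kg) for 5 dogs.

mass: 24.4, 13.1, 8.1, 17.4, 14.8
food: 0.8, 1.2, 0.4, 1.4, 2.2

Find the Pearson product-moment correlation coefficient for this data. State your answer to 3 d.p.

n = 5, Σx = 77.8, Σy = 6, Σx² = 1354.38, Σy² = 9.04, Σxy = 95.4
nΣxy − ΣxΣy = 477 − 466.8 = 10.2
nΣx² − (Σx)² = 6771.9 − 6052.84 = 719.06; nΣy² − (Σy)² = 45.2 − 36 = 9.2
r = 10.2 / √(719.06 × 9.2) = 10.2 / 81.3348 ≈ 0.125

0.125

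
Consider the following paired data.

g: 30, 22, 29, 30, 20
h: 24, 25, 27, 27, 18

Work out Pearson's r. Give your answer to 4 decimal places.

n = 5, Σg = 131, Σh = 121, Σg² = 3525, Σh² = 2983, Σgh = 3223
nΣgh − ΣgΣh = 16115 − 15851 = 264
nΣg² − (Σg)² = 17625 − 17161 = 464; nΣh² − (Σh)² = 14915 − 14641 = 274
r = 264 / √(464 × 274) = 264 / 356.5614 ≈ 0.7404

0.7404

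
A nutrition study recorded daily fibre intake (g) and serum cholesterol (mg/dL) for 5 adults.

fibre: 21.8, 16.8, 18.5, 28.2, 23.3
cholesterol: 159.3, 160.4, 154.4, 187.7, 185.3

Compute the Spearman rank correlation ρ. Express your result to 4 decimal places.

Rank fibre: 3, 1, 2, 5, 4
Rank cholesterol: 2, 3, 1, 5, 4
d = rank(fibre) − rank(cholesterol): 1, -2, 1, 0, 0; Σd² = 6
ρ = 1 − 6Σd² / [n(n²−1)] = 1 − 6×6 / (5×24) = 1 − 36/120 ≈ 0.7000

0.7000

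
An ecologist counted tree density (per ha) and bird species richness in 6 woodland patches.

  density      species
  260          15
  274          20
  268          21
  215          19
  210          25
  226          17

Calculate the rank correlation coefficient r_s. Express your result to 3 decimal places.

-0.143

Rank density: 4, 6, 5, 2, 1, 3
Rank species: 1, 4, 5, 3, 6, 2
d = rank(density) − rank(species): 3, 2, 0, -1, -5, 1; Σd² = 40
ρ = 1 − 6Σd² / [n(n²−1)] = 1 − 6×40 / (6×35) = 1 − 240/210 ≈ -0.143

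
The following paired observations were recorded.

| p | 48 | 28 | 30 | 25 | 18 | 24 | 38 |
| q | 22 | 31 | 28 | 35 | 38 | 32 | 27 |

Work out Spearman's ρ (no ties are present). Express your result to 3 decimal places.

-0.964

Rank p: 7, 4, 5, 3, 1, 2, 6
Rank q: 1, 4, 3, 6, 7, 5, 2
d = rank(p) − rank(q): 6, 0, 2, -3, -6, -3, 4; Σd² = 110
ρ = 1 − 6Σd² / [n(n²−1)] = 1 − 6×110 / (7×48) = 1 − 660/336 ≈ -0.964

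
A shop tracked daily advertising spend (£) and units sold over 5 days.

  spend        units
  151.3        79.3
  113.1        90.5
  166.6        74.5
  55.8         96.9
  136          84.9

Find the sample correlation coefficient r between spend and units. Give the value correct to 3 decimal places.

-0.963

n = 5, Σx = 622.8, Σy = 426.1, Σx² = 85048.5, Σy² = 36626.61, Σxy = 51598.76
nΣxy − ΣxΣy = 257993.8 − 265375.08 = -7381.28
nΣx² − (Σx)² = 425242.5 − 387879.84 = 37362.66; nΣy² − (Σy)² = 183133.05 − 181561.21 = 1571.84
r = -7381.28 / √(37362.66 × 1571.84) = -7381.28 / 7663.4277 ≈ -0.963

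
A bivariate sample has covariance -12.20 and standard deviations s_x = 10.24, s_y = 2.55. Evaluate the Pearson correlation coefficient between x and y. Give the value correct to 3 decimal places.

-0.467

r = Cov(x,y) / (s_x · s_y) = -12.20 / (10.24 × 2.55)
  = -12.20 / 26.1120 ≈ -0.467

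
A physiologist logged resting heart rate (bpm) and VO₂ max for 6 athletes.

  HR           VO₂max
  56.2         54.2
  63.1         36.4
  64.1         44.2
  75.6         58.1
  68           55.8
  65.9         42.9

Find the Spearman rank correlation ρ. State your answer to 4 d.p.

Rank HR: 1, 2, 3, 6, 5, 4
Rank VO₂max: 4, 1, 3, 6, 5, 2
d = rank(HR) − rank(VO₂max): -3, 1, 0, 0, 0, 2; Σd² = 14
ρ = 1 − 6Σd² / [n(n²−1)] = 1 − 6×14 / (6×35) = 1 − 84/210 ≈ 0.6000

0.6000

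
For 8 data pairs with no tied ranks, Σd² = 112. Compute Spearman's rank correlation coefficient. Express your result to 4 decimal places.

ρ = 1 − 6Σd² / [n(n²−1)] = 1 − 6×112 / (8×63)
  = 1 − 672/504 = 1 − 1.33333 ≈ -0.3333

-0.3333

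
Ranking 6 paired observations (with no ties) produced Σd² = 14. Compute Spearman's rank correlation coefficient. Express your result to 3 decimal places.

0.600

ρ = 1 − 6Σd² / [n(n²−1)] = 1 − 6×14 / (6×35)
  = 1 − 84/210 = 1 − 0.4000 ≈ 0.600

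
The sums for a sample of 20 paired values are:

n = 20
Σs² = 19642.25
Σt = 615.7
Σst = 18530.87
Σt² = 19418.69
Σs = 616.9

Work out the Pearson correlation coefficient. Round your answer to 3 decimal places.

r = (nΣst − ΣsΣt) / √[(nΣs² − (Σs)²)(nΣt² − (Σt)²)]
Numerator: 20×18530.87 − 616.9×615.7 = -9207.93
Denominator: √[(392845 − 380565.61)(388373.8 − 379086.49)] = √[12279.39 × 9287.31] = 10679.0684
r = -9207.93 / 10679.0684 ≈ -0.862

-0.862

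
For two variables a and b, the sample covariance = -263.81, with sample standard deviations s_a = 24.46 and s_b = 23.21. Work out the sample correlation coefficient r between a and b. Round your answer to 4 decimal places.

-0.4647

r = Cov(a,b) / (s_a · s_b) = -263.81 / (24.46 × 23.21)
  = -263.81 / 567.7166 ≈ -0.4647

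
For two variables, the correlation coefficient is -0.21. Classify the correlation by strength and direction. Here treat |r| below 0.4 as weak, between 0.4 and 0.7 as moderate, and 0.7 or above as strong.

weak negative

r = -0.21 < 0 so the relationship is negative.
|r| = 0.21, which falls in the weak range.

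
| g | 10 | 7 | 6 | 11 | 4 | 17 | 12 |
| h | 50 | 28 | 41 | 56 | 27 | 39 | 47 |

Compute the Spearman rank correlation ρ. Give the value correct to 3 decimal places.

Rank g: 4, 3, 2, 5, 1, 7, 6
Rank h: 6, 2, 4, 7, 1, 3, 5
d = rank(g) − rank(h): -2, 1, -2, -2, 0, 4, 1; Σd² = 30
ρ = 1 − 6Σd² / [n(n²−1)] = 1 − 6×30 / (7×48) = 1 − 180/336 ≈ 0.464

0.464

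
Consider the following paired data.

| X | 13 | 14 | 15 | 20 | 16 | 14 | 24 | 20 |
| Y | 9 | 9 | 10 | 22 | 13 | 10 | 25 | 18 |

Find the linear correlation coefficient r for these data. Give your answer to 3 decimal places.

0.977

n = 8, ΣX = 136, ΣY = 116, ΣX² = 2418, ΣY² = 1964, ΣXY = 2141
nΣXY − ΣXΣY = 17128 − 15776 = 1352
nΣX² − (ΣX)² = 19344 − 18496 = 848; nΣY² − (ΣY)² = 15712 − 13456 = 2256
r = 1352 / √(848 × 2256) = 1352 / 1383.1442 ≈ 0.977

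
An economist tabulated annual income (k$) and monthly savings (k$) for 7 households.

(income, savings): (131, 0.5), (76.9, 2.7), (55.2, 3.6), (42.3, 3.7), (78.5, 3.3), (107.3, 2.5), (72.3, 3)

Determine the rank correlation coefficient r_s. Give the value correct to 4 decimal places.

-0.8929

Rank income: 7, 4, 2, 1, 5, 6, 3
Rank savings: 1, 3, 6, 7, 5, 2, 4
d = rank(income) − rank(savings): 6, 1, -4, -6, 0, 4, -1; Σd² = 106
ρ = 1 − 6Σd² / [n(n²−1)] = 1 − 6×106 / (7×48) = 1 − 636/336 ≈ -0.8929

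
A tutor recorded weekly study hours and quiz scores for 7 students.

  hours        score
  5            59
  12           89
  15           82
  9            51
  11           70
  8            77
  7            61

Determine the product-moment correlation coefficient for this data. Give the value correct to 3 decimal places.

n = 7, Σx = 67, Σy = 489, Σx² = 709, Σy² = 35277, Σxy = 4865
nΣxy − ΣxΣy = 34055 − 32763 = 1292
nΣx² − (Σx)² = 4963 − 4489 = 474; nΣy² − (Σy)² = 246939 − 239121 = 7818
r = 1292 / √(474 × 7818) = 1292 / 1925.0278 ≈ 0.671

0.671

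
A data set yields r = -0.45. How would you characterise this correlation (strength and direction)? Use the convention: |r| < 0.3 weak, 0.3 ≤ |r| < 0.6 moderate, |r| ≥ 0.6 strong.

moderate negative

r = -0.45 < 0 so the relationship is negative.
|r| = 0.45, which falls in the moderate range.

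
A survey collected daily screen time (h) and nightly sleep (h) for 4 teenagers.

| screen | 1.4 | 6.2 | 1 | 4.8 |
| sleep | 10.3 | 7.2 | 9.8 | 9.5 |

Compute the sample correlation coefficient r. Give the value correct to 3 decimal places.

n = 4, Σx = 13.4, Σy = 36.8, Σx² = 64.44, Σy² = 344.22, Σxy = 114.46
nΣxy − ΣxΣy = 457.84 − 493.12 = -35.28
nΣx² − (Σx)² = 257.76 − 179.56 = 78.2; nΣy² − (Σy)² = 1376.88 − 1354.24 = 22.64
r = -35.28 / √(78.2 × 22.64) = -35.28 / 42.0767 ≈ -0.838

-0.838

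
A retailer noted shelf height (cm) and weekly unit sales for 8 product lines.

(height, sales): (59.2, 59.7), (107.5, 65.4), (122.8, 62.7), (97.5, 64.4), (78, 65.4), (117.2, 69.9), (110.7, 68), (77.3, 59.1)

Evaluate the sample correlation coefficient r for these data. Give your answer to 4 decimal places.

0.6603

n = 8, Σx = 770.2, Σy = 514.6, Σx² = 77696.6, Σy² = 33199.88, Σxy = 49932.81
nΣxy − ΣxΣy = 399462.48 − 396344.92 = 3117.56
nΣx² − (Σx)² = 621572.8 − 593208.04 = 28364.76; nΣy² − (Σy)² = 265599.04 − 264813.16 = 785.88
r = 3117.56 / √(28364.76 × 785.88) = 3117.56 / 4721.3661 ≈ 0.6603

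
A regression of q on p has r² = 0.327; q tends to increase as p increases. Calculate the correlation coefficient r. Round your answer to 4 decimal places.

0.5718

|r| = √0.327 = 0.5718
The association is positive, so r = 0.5718.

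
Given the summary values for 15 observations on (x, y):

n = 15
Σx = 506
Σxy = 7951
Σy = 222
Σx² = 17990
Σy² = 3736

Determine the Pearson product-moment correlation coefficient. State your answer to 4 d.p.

0.7177

r = (nΣxy − ΣxΣy) / √[(nΣx² − (Σx)²)(nΣy² − (Σy)²)]
Numerator: 15×7951 − 506×222 = 6933
Denominator: √[(269850 − 256036)(56040 − 49284)] = √[13814 × 6756] = 9660.6099
r = 6933 / 9660.6099 ≈ 0.7177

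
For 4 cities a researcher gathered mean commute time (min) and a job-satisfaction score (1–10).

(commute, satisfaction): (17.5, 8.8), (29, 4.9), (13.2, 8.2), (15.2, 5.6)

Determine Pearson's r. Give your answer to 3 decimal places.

n = 4, Σx = 74.9, Σy = 27.5, Σx² = 1552.53, Σy² = 200.05, Σxy = 489.46
nΣxy − ΣxΣy = 1957.84 − 2059.75 = -101.91
nΣx² − (Σx)² = 6210.12 − 5610.01 = 600.11; nΣy² − (Σy)² = 800.2 − 756.25 = 43.95
r = -101.91 / √(600.11 × 43.95) = -101.91 / 162.4033 ≈ -0.628

-0.628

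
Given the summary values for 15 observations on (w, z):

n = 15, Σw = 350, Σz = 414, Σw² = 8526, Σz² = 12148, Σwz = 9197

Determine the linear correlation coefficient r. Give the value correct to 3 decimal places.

-0.909

r = (nΣwz − ΣwΣz) / √[(nΣw² − (Σw)²)(nΣz² − (Σz)²)]
Numerator: 15×9197 − 350×414 = -6945
Denominator: √[(127890 − 122500)(182220 − 171396)] = √[5390 × 10824] = 7638.1516
r = -6945 / 7638.1516 ≈ -0.909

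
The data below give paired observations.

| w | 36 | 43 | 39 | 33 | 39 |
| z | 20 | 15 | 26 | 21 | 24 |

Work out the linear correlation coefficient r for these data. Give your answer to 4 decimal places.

-0.3176

n = 5, Σw = 190, Σz = 106, Σw² = 7276, Σz² = 2318, Σwz = 4008
nΣwz − ΣwΣz = 20040 − 20140 = -100
nΣw² − (Σw)² = 36380 − 36100 = 280; nΣz² − (Σz)² = 11590 − 11236 = 354
r = -100 / √(280 × 354) = -100 / 314.8333 ≈ -0.3176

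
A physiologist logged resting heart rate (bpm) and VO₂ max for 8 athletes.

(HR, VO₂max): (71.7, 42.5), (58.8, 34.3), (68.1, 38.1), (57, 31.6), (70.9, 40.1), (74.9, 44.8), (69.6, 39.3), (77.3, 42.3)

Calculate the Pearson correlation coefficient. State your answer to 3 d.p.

n = 8, Σx = 548.3, Σy = 313, Σx² = 37941.21, Σy² = 12381.74, Σxy = 21663.58
nΣxy − ΣxΣy = 173308.64 − 171617.9 = 1690.74
nΣx² − (Σx)² = 303529.68 − 300632.89 = 2896.79; nΣy² − (Σy)² = 99053.92 − 97969 = 1084.92
r = 1690.74 / √(2896.79 × 1084.92) = 1690.74 / 1772.7903 ≈ 0.954

0.954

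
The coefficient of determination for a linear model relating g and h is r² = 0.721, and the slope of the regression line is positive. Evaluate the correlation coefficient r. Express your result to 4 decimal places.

|r| = √0.721 = 0.8491
The association is positive, so r = 0.8491.

0.8491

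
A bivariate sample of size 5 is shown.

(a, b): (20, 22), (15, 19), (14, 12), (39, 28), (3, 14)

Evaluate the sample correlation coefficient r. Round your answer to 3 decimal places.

n = 5, Σa = 91, Σb = 95, Σa² = 2351, Σb² = 1969, Σab = 2027
nΣab − ΣaΣb = 10135 − 8645 = 1490
nΣa² − (Σa)² = 11755 − 8281 = 3474; nΣb² − (Σb)² = 9845 − 9025 = 820
r = 1490 / √(3474 × 820) = 1490 / 1687.8033 ≈ 0.883

0.883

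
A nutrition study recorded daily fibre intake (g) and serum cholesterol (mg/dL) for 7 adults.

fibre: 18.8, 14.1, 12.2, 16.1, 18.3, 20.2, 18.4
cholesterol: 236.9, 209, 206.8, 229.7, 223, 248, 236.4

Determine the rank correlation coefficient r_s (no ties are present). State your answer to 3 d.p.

0.964

Rank fibre: 6, 2, 1, 3, 4, 7, 5
Rank cholesterol: 6, 2, 1, 4, 3, 7, 5
d = rank(fibre) − rank(cholesterol): 0, 0, 0, -1, 1, 0, 0; Σd² = 2
ρ = 1 − 6Σd² / [n(n²−1)] = 1 − 6×2 / (7×48) = 1 − 12/336 ≈ 0.964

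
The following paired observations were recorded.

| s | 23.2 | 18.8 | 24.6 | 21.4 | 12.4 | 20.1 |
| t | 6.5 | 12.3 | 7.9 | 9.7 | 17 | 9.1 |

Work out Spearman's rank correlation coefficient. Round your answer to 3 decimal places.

-0.886

Rank s: 5, 2, 6, 4, 1, 3
Rank t: 1, 5, 2, 4, 6, 3
d = rank(s) − rank(t): 4, -3, 4, 0, -5, 0; Σd² = 66
ρ = 1 − 6Σd² / [n(n²−1)] = 1 − 6×66 / (6×35) = 1 − 396/210 ≈ -0.886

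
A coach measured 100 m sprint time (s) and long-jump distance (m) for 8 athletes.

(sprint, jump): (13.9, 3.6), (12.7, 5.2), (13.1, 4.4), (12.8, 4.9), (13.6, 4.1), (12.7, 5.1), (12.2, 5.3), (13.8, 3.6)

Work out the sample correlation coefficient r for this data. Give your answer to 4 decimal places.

-0.9737

n = 8, Σx = 104.8, Σy = 36.2, Σx² = 1375.48, Σy² = 167.24, Σxy = 471.31
nΣxy − ΣxΣy = 3770.48 − 3793.76 = -23.28
nΣx² − (Σx)² = 11003.84 − 10983.04 = 20.8; nΣy² − (Σy)² = 1337.92 − 1310.44 = 27.48
r = -23.28 / √(20.8 × 27.48) = -23.28 / 23.9078 ≈ -0.9737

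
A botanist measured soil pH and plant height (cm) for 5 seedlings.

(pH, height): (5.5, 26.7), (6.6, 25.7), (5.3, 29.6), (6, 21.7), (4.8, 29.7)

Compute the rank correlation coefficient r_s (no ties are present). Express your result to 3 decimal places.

Rank pH: 3, 5, 2, 4, 1
Rank height: 3, 2, 4, 1, 5
d = rank(pH) − rank(height): 0, 3, -2, 3, -4; Σd² = 38
ρ = 1 − 6Σd² / [n(n²−1)] = 1 − 6×38 / (5×24) = 1 − 228/120 ≈ -0.900

-0.900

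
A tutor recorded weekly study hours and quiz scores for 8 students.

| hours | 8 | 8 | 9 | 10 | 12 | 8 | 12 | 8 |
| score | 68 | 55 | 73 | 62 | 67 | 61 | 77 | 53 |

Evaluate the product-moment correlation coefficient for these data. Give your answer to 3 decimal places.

n = 8, Σx = 75, Σy = 516, Σx² = 725, Σy² = 33770, Σxy = 4901
nΣxy − ΣxΣy = 39208 − 38700 = 508
nΣx² − (Σx)² = 5800 − 5625 = 175; nΣy² − (Σy)² = 270160 − 266256 = 3904
r = 508 / √(175 × 3904) = 508 / 826.5591 ≈ 0.615

0.615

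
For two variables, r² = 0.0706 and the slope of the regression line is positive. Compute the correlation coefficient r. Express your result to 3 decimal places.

0.266

|r| = √0.0706 = 0.266
The association is positive, so r = 0.266.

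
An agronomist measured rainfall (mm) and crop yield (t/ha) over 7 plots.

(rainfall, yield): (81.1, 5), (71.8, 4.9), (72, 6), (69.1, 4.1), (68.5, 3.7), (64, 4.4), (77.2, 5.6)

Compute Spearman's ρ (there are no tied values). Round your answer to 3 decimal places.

0.750

Rank rainfall: 7, 4, 5, 3, 2, 1, 6
Rank yield: 5, 4, 7, 2, 1, 3, 6
d = rank(rainfall) − rank(yield): 2, 0, -2, 1, 1, -2, 0; Σd² = 14
ρ = 1 − 6Σd² / [n(n²−1)] = 1 − 6×14 / (7×48) = 1 − 84/336 ≈ 0.750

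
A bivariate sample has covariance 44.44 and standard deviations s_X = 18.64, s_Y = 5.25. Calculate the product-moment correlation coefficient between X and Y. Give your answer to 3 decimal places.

0.454

r = Cov(X,Y) / (s_X · s_Y) = 44.44 / (18.64 × 5.25)
  = 44.44 / 97.8600 ≈ 0.454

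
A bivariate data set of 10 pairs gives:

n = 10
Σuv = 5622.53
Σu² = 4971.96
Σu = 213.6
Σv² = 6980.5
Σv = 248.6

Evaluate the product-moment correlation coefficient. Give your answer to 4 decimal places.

r = (nΣuv − ΣuΣv) / √[(nΣu² − (Σu)²)(nΣv² − (Σv)²)]
Numerator: 10×5622.53 − 213.6×248.6 = 3124.34
Denominator: √[(49719.6 − 45624.96)(69805 − 61801.96)] = √[4094.64 × 8003.04] = 5724.4710
r = 3124.34 / 5724.4710 ≈ 0.5458

0.5458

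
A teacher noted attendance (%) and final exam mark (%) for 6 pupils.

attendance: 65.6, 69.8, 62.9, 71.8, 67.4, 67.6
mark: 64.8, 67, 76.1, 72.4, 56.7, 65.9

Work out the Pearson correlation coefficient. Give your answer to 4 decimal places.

-0.1300

n = 6, Σx = 405.1, Σy = 402.9, Σx² = 27399.57, Σy² = 27278.71, Σxy = 27188.91
nΣxy − ΣxΣy = 163133.46 − 163214.79 = -81.33
nΣx² − (Σx)² = 164397.42 − 164106.01 = 291.41; nΣy² − (Σy)² = 163672.26 − 162328.41 = 1343.85
r = -81.33 / √(291.41 × 1343.85) = -81.33 / 625.7886 ≈ -0.1300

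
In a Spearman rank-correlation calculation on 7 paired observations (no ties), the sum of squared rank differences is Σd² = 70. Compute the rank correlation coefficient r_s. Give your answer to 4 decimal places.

ρ = 1 − 6Σd² / [n(n²−1)] = 1 − 6×70 / (7×48)
  = 1 − 420/336 = 1 − 1.25000 ≈ -0.2500

-0.2500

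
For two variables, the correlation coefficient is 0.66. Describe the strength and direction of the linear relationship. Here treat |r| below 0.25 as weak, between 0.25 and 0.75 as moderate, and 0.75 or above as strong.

moderate positive

r = 0.66 > 0 so the relationship is positive.
|r| = 0.66, which falls in the moderate range.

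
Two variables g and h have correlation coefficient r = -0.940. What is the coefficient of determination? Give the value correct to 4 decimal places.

r² = (-0.940)² = 0.8836

0.8836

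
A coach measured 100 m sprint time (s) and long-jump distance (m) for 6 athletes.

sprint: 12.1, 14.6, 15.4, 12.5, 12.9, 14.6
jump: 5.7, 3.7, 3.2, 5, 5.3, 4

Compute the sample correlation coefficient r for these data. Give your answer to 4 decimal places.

n = 6, Σx = 82.1, Σy = 26.9, Σx² = 1132.55, Σy² = 125.51, Σxy = 361.54
nΣxy − ΣxΣy = 2169.24 − 2208.49 = -39.25
nΣx² − (Σx)² = 6795.3 − 6740.41 = 54.89; nΣy² − (Σy)² = 753.06 − 723.61 = 29.45
r = -39.25 / √(54.89 × 29.45) = -39.25 / 40.2059 ≈ -0.9762

-0.9762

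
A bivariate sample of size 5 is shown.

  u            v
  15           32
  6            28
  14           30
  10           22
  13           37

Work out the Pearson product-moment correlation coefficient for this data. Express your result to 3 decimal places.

n = 5, Σu = 58, Σv = 149, Σu² = 726, Σv² = 4561, Σuv = 1769
nΣuv − ΣuΣv = 8845 − 8642 = 203
nΣu² − (Σu)² = 3630 − 3364 = 266; nΣv² − (Σv)² = 22805 − 22201 = 604
r = 203 / √(266 × 604) = 203 / 400.8291 ≈ 0.506

0.506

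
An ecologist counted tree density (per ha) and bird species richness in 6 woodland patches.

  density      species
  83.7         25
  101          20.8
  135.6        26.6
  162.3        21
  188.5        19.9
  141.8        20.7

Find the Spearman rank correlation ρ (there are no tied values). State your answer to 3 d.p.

-0.600

Rank density: 1, 2, 3, 5, 6, 4
Rank species: 5, 3, 6, 4, 1, 2
d = rank(density) − rank(species): -4, -1, -3, 1, 5, 2; Σd² = 56
ρ = 1 − 6Σd² / [n(n²−1)] = 1 − 6×56 / (6×35) = 1 − 336/210 ≈ -0.600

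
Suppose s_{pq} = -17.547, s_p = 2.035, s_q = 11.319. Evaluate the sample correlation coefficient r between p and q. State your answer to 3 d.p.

-0.762

r = Cov(p,q) / (s_p · s_q) = -17.547 / (2.035 × 11.319)
  = -17.547 / 23.0342 ≈ -0.762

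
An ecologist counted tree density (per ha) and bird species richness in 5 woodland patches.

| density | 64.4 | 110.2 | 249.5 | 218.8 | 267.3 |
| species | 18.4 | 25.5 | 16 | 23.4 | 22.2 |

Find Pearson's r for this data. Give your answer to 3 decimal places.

-0.119

n = 5, Σx = 910.2, Σy = 105.5, Σx² = 197864.38, Σy² = 2285.21, Σxy = 19041.04
nΣxy − ΣxΣy = 95205.2 − 96026.1 = -820.9
nΣx² − (Σx)² = 989321.9 − 828464.04 = 160857.86; nΣy² − (Σy)² = 11426.05 − 11130.25 = 295.8
r = -820.9 / √(160857.86 × 295.8) = -820.9 / 6897.9530 ≈ -0.119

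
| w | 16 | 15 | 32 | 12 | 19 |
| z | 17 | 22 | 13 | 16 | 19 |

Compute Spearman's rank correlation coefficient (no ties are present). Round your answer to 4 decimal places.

Rank w: 3, 2, 5, 1, 4
Rank z: 3, 5, 1, 2, 4
d = rank(w) − rank(z): 0, -3, 4, -1, 0; Σd² = 26
ρ = 1 − 6Σd² / [n(n²−1)] = 1 − 6×26 / (5×24) = 1 − 156/120 ≈ -0.3000

-0.3000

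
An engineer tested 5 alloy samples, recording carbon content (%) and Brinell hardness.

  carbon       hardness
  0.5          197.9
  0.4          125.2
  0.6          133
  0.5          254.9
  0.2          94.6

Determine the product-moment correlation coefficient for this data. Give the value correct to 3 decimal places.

0.530

n = 5, Σx = 2.2, Σy = 805.6, Σx² = 1.06, Σy² = 146451.62, Σxy = 375.2
nΣxy − ΣxΣy = 1876 − 1772.32 = 103.68
nΣx² − (Σx)² = 5.3 − 4.84 = 0.46; nΣy² − (Σy)² = 732258.1 − 648991.36 = 83266.74
r = 103.68 / √(0.46 × 83266.74) = 103.68 / 195.7108 ≈ 0.530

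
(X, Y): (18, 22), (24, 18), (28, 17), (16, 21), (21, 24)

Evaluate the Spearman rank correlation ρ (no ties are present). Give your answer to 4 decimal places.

-0.6000

Rank X: 2, 4, 5, 1, 3
Rank Y: 4, 2, 1, 3, 5
d = rank(X) − rank(Y): -2, 2, 4, -2, -2; Σd² = 32
ρ = 1 − 6Σd² / [n(n²−1)] = 1 − 6×32 / (5×24) = 1 − 192/120 ≈ -0.6000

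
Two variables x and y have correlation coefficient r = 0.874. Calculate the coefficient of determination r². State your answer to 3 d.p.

0.764

r² = (0.874)² = 0.764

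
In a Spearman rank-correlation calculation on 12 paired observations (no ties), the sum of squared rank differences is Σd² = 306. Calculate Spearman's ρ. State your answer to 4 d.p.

ρ = 1 − 6Σd² / [n(n²−1)] = 1 − 6×306 / (12×143)
  = 1 − 1836/1716 = 1 − 1.06993 ≈ -0.0699

-0.0699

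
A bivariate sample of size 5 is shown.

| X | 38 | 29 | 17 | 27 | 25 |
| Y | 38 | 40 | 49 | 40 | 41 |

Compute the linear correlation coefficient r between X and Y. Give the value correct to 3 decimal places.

-0.893

n = 5, ΣX = 136, ΣY = 208, ΣX² = 3928, ΣY² = 8726, ΣXY = 5542
nΣXY − ΣXΣY = 27710 − 28288 = -578
nΣX² − (ΣX)² = 19640 − 18496 = 1144; nΣY² − (ΣY)² = 43630 − 43264 = 366
r = -578 / √(1144 × 366) = -578 / 647.0734 ≈ -0.893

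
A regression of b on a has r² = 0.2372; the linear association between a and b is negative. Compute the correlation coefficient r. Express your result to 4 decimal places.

|r| = √0.2372 = 0.4870
The association is negative, so r = −0.4870.

-0.4870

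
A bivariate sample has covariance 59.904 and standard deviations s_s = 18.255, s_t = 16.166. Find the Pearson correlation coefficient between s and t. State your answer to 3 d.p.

r = Cov(s,t) / (s_s · s_t) = 59.904 / (18.255 × 16.166)
  = 59.904 / 295.1103 ≈ 0.203

0.203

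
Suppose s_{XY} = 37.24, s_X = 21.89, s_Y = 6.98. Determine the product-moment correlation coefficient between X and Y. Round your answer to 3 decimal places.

r = Cov(X,Y) / (s_X · s_Y) = 37.24 / (21.89 × 6.98)
  = 37.24 / 152.7922 ≈ 0.244

0.244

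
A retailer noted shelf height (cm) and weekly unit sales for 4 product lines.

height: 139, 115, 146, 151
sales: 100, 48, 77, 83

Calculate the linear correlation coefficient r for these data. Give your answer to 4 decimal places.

0.7416

n = 4, Σx = 551, Σy = 308, Σx² = 76663, Σy² = 25122, Σxy = 43195
nΣxy − ΣxΣy = 172780 − 169708 = 3072
nΣx² − (Σx)² = 306652 − 303601 = 3051; nΣy² − (Σy)² = 100488 − 94864 = 5624
r = 3072 / √(3051 × 5624) = 3072 / 4142.3211 ≈ 0.7416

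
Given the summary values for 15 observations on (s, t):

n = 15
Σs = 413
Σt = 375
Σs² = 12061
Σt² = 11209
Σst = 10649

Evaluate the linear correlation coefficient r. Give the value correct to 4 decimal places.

r = (nΣst − ΣsΣt) / √[(nΣs² − (Σs)²)(nΣt² − (Σt)²)]
Numerator: 15×10649 − 413×375 = 4860
Denominator: √[(180915 − 170569)(168135 − 140625)] = √[10346 × 27510] = 16870.6390
r = 4860 / 16870.6390 ≈ 0.2881

0.2881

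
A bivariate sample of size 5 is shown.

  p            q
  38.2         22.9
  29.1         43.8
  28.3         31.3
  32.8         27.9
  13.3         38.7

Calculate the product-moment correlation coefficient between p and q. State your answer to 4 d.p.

n = 5, Σp = 141.7, Σq = 164.6, Σp² = 4359.67, Σq² = 5698.64, Σpq = 4464.98
nΣpq − ΣpΣq = 22324.9 − 23323.82 = -998.92
nΣp² − (Σp)² = 21798.35 − 20078.89 = 1719.46; nΣq² − (Σq)² = 28493.2 − 27093.16 = 1400.04
r = -998.92 / √(1719.46 × 1400.04) = -998.92 / 1551.5517 ≈ -0.6438

-0.6438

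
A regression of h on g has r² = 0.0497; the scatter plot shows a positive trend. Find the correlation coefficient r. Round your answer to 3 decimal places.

|r| = √0.0497 = 0.223
The association is positive, so r = 0.223.

0.223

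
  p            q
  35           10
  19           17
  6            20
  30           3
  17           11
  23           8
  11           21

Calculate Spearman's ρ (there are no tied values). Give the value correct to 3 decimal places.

Rank p: 7, 4, 1, 6, 3, 5, 2
Rank q: 3, 5, 6, 1, 4, 2, 7
d = rank(p) − rank(q): 4, -1, -5, 5, -1, 3, -5; Σd² = 102
ρ = 1 − 6Σd² / [n(n²−1)] = 1 − 6×102 / (7×48) = 1 − 612/336 ≈ -0.821

-0.821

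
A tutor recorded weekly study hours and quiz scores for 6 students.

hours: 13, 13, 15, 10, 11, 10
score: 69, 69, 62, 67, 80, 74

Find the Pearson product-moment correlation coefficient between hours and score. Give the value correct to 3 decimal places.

n = 6, Σx = 72, Σy = 421, Σx² = 884, Σy² = 29731, Σxy = 5014
nΣxy − ΣxΣy = 30084 − 30312 = -228
nΣx² − (Σx)² = 5304 − 5184 = 120; nΣy² − (Σy)² = 178386 − 177241 = 1145
r = -228 / √(120 × 1145) = -228 / 370.6751 ≈ -0.615

-0.615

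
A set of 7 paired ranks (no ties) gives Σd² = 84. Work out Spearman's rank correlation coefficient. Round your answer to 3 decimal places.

ρ = 1 − 6Σd² / [n(n²−1)] = 1 − 6×84 / (7×48)
  = 1 − 504/336 = 1 − 1.5000 ≈ -0.500

-0.500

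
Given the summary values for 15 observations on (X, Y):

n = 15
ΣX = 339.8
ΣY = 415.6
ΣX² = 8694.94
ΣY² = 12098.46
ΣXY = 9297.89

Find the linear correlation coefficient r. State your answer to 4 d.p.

r = (nΣXY − ΣXΣY) / √[(nΣX² − (ΣX)²)(nΣY² − (ΣY)²)]
Numerator: 15×9297.89 − 339.8×415.6 = -1752.53
Denominator: √[(130424.1 − 115464.04)(181476.9 − 172723.36)] = √[14960.06 × 8753.54] = 11443.4909
r = -1752.53 / 11443.4909 ≈ -0.1531

-0.1531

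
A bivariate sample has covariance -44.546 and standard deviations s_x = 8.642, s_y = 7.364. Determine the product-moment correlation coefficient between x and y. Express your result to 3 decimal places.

r = Cov(x,y) / (s_x · s_y) = -44.546 / (8.642 × 7.364)
  = -44.546 / 63.6397 ≈ -0.700

-0.700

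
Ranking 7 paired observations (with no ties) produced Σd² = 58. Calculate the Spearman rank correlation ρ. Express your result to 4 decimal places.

-0.0357

ρ = 1 − 6Σd² / [n(n²−1)] = 1 − 6×58 / (7×48)
  = 1 − 348/336 = 1 − 1.03571 ≈ -0.0357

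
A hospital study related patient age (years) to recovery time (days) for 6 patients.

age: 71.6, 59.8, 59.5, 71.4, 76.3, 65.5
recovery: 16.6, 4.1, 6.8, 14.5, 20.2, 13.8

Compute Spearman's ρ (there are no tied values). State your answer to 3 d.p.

0.943

Rank age: 5, 2, 1, 4, 6, 3
Rank recovery: 5, 1, 2, 4, 6, 3
d = rank(age) − rank(recovery): 0, 1, -1, 0, 0, 0; Σd² = 2
ρ = 1 − 6Σd² / [n(n²−1)] = 1 − 6×2 / (6×35) = 1 − 12/210 ≈ 0.943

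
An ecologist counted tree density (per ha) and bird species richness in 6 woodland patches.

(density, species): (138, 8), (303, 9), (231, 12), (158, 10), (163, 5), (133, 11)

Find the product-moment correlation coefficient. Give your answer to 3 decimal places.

n = 6, Σx = 1126, Σy = 55, Σx² = 233436, Σy² = 535, Σxy = 10461
nΣxy − ΣxΣy = 62766 − 61930 = 836
nΣx² − (Σx)² = 1400616 − 1267876 = 132740; nΣy² − (Σy)² = 3210 − 3025 = 185
r = 836 / √(132740 × 185) = 836 / 4955.4919 ≈ 0.169

0.169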